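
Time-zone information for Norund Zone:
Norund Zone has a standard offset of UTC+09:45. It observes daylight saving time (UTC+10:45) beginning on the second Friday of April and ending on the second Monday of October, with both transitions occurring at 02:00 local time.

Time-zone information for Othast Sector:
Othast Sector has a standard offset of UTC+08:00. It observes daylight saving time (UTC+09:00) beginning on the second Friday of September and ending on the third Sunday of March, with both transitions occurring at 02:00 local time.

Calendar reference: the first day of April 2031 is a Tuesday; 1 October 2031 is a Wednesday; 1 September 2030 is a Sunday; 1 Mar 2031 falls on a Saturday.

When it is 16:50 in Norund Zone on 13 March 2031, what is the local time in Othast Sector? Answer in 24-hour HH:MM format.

16:05

1 April 2031 is a Tuesday, so the first Friday is April 4 and the second is April 11.
1 October 2031 is a Wednesday, so the first Monday is October 6 and the second is October 13.
13 March 2031 does not fall between 11 April and 13 October, so daylight saving is not in effect and Norund Zone is at UTC+09:45.
16:50 Norund Zone − 9h45m = 07:05 UTC.
1 September 2030 is a Sunday, so the first Friday is September 6 and the second is September 13.
1 March 2031 is a Saturday, so the first Sunday is March 2 and the third is March 16.
At the standard offset (UTC+08:00), 07:05 UTC + 8h = 15:05 Othast Sector standard time.
Daylight saving runs 13 September 2030 – 16 March 2031; the standard-time date in Othast Sector, 13 March 2031, is inside that window, so Othast Sector is at UTC+09:00.
07:05 UTC + 9h = 16:05 Othast Sector.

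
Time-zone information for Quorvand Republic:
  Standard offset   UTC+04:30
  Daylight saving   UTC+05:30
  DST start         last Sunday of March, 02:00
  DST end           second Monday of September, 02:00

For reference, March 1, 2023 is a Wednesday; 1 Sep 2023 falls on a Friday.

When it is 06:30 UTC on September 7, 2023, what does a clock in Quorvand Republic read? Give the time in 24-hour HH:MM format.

1 March 2023 is a Wednesday, so Sundays fall on 5, 12, 19, 26; the last is March 26.
1 September 2023 is a Friday, so the first Monday is September 4 and the second is September 11.
At the standard offset (UTC+04:30), 06:30 UTC + 4h30m = 11:00 Quorvand Republic standard time.
The standard-time date in Quorvand Republic, September 7, 2023, falls between 26 March and 11 September, so daylight saving is in effect and Quorvand Republic is at UTC+05:30.
06:30 UTC + 5h30m = 12:00 local.

12:00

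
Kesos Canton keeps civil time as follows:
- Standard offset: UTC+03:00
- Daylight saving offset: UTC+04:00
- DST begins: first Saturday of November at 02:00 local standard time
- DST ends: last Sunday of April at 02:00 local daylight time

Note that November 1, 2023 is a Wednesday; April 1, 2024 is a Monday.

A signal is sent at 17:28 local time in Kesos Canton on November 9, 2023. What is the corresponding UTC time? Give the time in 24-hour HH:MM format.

13:28

1 November 2023 is a Wednesday, so the first Saturday is November 4.
1 April 2024 is a Monday, so Sundays fall on 7, 14, 21, 28; the last is April 28.
Daylight saving runs 4 November 2023 – 28 April 2024; November 9, 2023 is inside that window, so Kesos Canton is at UTC+04:00.
17:28 local − 4h = 13:28 UTC.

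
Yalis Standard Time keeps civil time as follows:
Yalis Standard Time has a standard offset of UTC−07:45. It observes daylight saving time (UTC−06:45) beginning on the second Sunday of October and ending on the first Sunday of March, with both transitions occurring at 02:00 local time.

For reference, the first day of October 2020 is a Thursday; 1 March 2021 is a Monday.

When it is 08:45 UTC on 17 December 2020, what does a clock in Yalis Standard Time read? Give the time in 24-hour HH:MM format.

02:00

1 October 2020 is a Thursday, so the first Sunday is October 4 and the second is October 11.
1 March 2021 is a Monday, so the first Sunday is March 7.
At the standard offset (UTC−07:45), 08:45 UTC − 7h45m = 01:00 Yalis Standard Time standard time.
The standard-time date in Yalis Standard Time, 17 December 2020, falls between 11 October 2020 and 7 March 2021, so daylight saving is in effect and Yalis Standard Time is at UTC−06:45.
08:45 UTC − 6h45m = 02:00 local.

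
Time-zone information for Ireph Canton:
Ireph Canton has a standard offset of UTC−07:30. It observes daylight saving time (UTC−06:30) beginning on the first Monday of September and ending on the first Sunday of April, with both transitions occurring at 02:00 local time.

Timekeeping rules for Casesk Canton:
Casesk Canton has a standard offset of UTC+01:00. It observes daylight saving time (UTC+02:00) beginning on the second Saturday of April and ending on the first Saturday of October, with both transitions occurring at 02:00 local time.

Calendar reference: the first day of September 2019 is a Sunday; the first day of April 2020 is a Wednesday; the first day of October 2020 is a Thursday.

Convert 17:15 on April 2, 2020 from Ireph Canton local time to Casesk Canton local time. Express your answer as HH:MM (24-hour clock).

00:45

1 September 2019 is a Sunday, so the first Monday is September 2.
1 April 2020 is a Wednesday, so the first Sunday is April 5.
Daylight saving runs 2 September 2019 – 5 April 2020; April 2, 2020 is inside that window, so Ireph Canton is at UTC−06:30.
17:15 Ireph Canton + 6h30m = 23:45 UTC.
1 April 2020 is a Wednesday, so the first Saturday is April 4 and the second is April 11.
1 October 2020 is a Thursday, so the first Saturday is October 3.
At the standard offset (UTC+01:00), 23:45 UTC + 1h = 00:45 Casesk Canton standard time (rolling into the next day, 3 April 2020).
Daylight saving runs 11 April – 3 October; the standard-time date in Casesk Canton, April 3, 2020, is outside that window, so Casesk Canton is on standard time at UTC+01:00.
23:45 UTC + 1h = 00:45 Casesk Canton (rolling into the next day, 3 April 2020).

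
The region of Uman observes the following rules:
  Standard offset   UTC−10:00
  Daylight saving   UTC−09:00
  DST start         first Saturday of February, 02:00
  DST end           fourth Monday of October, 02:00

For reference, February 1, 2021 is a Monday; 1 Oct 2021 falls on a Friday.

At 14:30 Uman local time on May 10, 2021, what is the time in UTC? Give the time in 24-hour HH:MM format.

23:30

1 February 2021 is a Monday, so the first Saturday is February 6.
1 October 2021 is a Friday, so the first Monday is October 4 and the fourth is October 25.
Daylight saving runs 6 February – 25 October; May 10, 2021 is inside that window, so Uman is at UTC−09:00.
14:30 local + 9h = 23:30 UTC.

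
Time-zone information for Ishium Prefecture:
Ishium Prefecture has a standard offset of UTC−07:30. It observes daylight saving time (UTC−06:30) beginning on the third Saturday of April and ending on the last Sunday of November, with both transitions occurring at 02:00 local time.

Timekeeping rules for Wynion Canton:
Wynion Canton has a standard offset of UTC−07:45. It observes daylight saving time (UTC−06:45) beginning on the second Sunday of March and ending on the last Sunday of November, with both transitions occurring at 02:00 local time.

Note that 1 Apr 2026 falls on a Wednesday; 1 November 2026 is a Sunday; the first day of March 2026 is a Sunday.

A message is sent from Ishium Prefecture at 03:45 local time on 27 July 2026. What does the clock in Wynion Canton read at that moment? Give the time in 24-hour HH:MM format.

03:30

1 April 2026 is a Wednesday, so the first Saturday is April 4 and the third is April 18.
1 November 2026 is a Sunday, so Sundays fall on 1, 8, 15, 22, 29; the last is November 29.
Daylight saving runs 18 April – 29 November; 27 July 2026 is inside that window, so Ishium Prefecture is at UTC−06:30.
03:45 Ishium Prefecture + 6h30m = 10:15 UTC.
1 March 2026 is a Sunday, so the first Sunday is March 1 and the second is March 8.
1 November 2026 is a Sunday, so Sundays fall on 1, 8, 15, 22, 29; the last is November 29.
At the standard offset (UTC−07:45), 10:15 UTC − 7h45m = 02:30 Wynion Canton standard time.
The standard-time date in Wynion Canton, 27 July 2026, lies within the daylight-saving period (8 March – 29 November), so Wynion Canton is on daylight time, UTC−06:45.
10:15 UTC − 6h45m = 03:30 Wynion Canton.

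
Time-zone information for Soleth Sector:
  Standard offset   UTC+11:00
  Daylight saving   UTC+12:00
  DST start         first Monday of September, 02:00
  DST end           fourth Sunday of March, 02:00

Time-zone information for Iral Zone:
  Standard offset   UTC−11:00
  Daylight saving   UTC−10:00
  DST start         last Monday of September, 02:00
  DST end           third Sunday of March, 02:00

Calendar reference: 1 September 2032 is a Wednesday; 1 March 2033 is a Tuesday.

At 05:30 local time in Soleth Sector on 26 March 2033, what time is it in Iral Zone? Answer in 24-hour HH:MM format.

06:30

1 September 2032 is a Wednesday, so the first Monday is September 6.
1 March 2033 is a Tuesday, so the first Sunday is March 6 and the fourth is March 27.
Daylight saving runs 6 September 2032 – 27 March 2033; 26 March 2033 is inside that window, so Soleth Sector is at UTC+12:00.
05:30 Soleth Sector − 12h = 17:30 UTC (rolling into the previous day, 25 March 2033).
1 September 2032 is a Wednesday, so Mondays fall on 6, 13, 20, 27; the last is September 27.
1 March 2033 is a Tuesday, so the first Sunday is March 6 and the third is March 20.
At the standard offset (UTC−11:00), 17:30 UTC − 11h = 06:30 Iral Zone standard time.
The standard-time date in Iral Zone, 25 March 2033, is outside the daylight-saving period (27 September 2032 – 20 March 2033), so Iral Zone is on standard time, UTC−11:00.
17:30 UTC − 11h = 06:30 Iral Zone.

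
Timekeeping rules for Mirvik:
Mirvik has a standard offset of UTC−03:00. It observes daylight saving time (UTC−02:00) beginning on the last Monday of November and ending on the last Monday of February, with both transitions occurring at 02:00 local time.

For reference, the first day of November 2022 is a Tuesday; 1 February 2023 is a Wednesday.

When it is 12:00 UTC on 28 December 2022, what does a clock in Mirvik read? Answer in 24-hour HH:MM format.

1 November 2022 is a Tuesday, so Mondays fall on 7, 14, 21, 28; the last is November 28.
1 February 2023 is a Wednesday, so Mondays fall on 6, 13, 20, 27; the last is February 27.
At the standard offset (UTC−03:00), 12:00 UTC − 3h = 09:00 Mirvik standard time.
The standard-time date in Mirvik, 28 December 2022, lies within the daylight-saving period (28 November 2022 – 27 February 2023), so Mirvik is on daylight time, UTC−02:00.
12:00 UTC − 2h = 10:00 local.

10:00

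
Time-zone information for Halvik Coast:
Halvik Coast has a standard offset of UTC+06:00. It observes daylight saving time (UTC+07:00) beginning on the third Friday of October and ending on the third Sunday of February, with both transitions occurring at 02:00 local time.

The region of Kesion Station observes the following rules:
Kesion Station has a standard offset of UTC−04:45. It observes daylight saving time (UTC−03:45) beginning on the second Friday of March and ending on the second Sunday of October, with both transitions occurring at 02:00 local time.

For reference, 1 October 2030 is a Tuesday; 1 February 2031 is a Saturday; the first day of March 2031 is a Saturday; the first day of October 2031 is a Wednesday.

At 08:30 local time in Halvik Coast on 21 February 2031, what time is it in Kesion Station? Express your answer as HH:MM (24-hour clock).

1 October 2030 is a Tuesday, so the first Friday is October 4 and the third is October 18.
1 February 2031 is a Saturday, so the first Sunday is February 2 and the third is February 16.
Daylight saving runs 18 October 2030 – 16 February 2031; 21 February 2031 is outside that window, so Halvik Coast is on standard time at UTC+06:00.
08:30 Halvik Coast − 6h = 02:30 UTC.
1 March 2031 is a Saturday, so the first Friday is March 7 and the second is March 14.
1 October 2031 is a Wednesday, so the first Sunday is October 5 and the second is October 12.
At the standard offset (UTC−04:45), 02:30 UTC − 4h45m = 21:45 Kesion Station standard time (rolling into the previous day, 20 February 2031).
The standard-time date in Kesion Station, 20 February 2031, is outside the daylight-saving period (14 March – 12 October), so Kesion Station is on standard time, UTC−04:45.
02:30 UTC − 4h45m = 21:45 Kesion Station (rolling into the previous day, 20 February 2031).

21:45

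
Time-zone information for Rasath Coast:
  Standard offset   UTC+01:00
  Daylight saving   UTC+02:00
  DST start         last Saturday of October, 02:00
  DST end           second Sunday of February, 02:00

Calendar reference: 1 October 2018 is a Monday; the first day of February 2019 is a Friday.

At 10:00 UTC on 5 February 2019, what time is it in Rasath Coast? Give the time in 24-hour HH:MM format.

12:00

1 October 2018 is a Monday, so Saturdays fall on 6, 13, 20, 27; the last is October 27.
1 February 2019 is a Friday, so the first Sunday is February 3 and the second is February 10.
At the standard offset (UTC+01:00), 10:00 UTC + 1h = 11:00 Rasath Coast standard time.
Daylight saving runs 27 October 2018 – 10 February 2019; the standard-time date in Rasath Coast, 5 February 2019, is inside that window, so Rasath Coast is at UTC+02:00.
10:00 UTC + 2h = 12:00 local.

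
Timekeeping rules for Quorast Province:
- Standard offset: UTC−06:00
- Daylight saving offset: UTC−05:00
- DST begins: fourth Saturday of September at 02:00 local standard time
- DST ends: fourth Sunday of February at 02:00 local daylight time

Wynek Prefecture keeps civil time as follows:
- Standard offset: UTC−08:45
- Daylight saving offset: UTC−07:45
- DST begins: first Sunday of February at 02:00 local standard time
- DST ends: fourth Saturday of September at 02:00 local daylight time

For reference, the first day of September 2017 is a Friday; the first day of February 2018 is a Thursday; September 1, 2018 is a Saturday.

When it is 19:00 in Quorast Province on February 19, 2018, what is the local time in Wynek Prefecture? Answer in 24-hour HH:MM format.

16:15

1 September 2017 is a Friday, so the first Saturday is September 2 and the fourth is September 23.
1 February 2018 is a Thursday, so the first Sunday is February 4 and the fourth is February 25.
Daylight saving runs 23 September 2017 – 25 February 2018; February 19, 2018 is inside that window, so Quorast Province is at UTC−05:00.
19:00 Quorast Province + 5h = 00:00 UTC (rolling into the next day, 20 February 2018).
1 February 2018 is a Thursday, so the first Sunday is February 4.
1 September 2018 is a Saturday, so the first Saturday is September 1 and the fourth is September 22.
At the standard offset (UTC−08:45), 00:00 UTC − 8h45m = 15:15 Wynek Prefecture standard time (rolling into the previous day, 19 February 2018).
The standard-time date in Wynek Prefecture, February 19, 2018, falls between 4 February and 22 September, so daylight saving is in effect and Wynek Prefecture is at UTC−07:45.
00:00 UTC − 7h45m = 16:15 Wynek Prefecture (rolling into the previous day, 19 February 2018).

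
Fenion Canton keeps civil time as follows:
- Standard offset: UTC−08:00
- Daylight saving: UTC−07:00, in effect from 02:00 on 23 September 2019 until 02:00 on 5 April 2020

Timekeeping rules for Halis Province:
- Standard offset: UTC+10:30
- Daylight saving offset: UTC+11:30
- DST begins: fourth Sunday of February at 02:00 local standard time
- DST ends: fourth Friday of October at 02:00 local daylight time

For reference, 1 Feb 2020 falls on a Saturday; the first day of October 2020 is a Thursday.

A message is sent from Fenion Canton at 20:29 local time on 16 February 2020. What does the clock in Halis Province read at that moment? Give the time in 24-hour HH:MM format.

16 February 2020 lies within the daylight-saving period (23 September 2019 – 5 April 2020), so Fenion Canton is on daylight time, UTC−07:00.
20:29 Fenion Canton + 7h = 03:29 UTC (rolling into the next day, 17 February 2020).
1 February 2020 is a Saturday, so the first Sunday is February 2 and the fourth is February 23.
1 October 2020 is a Thursday, so the first Friday is October 2 and the fourth is October 23.
At the standard offset (UTC+10:30), 03:29 UTC + 10h30m = 13:59 Halis Province standard time.
The standard-time date in Halis Province, 17 February 2020, does not fall between 23 February and 23 October, so daylight saving is not in effect and Halis Province is at UTC+10:30.
03:29 UTC + 10h30m = 13:59 Halis Province.

13:59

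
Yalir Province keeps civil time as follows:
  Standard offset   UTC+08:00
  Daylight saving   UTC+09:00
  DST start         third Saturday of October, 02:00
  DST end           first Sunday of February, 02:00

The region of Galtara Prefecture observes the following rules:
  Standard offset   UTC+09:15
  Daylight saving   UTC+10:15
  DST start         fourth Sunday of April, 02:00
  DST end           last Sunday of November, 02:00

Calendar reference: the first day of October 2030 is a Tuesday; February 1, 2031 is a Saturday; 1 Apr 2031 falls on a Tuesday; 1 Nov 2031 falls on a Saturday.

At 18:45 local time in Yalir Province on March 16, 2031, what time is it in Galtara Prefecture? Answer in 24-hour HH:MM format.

20:00

1 October 2030 is a Tuesday, so the first Saturday is October 5 and the third is October 19.
1 February 2031 is a Saturday, so the first Sunday is February 2.
March 16, 2031 does not fall between 19 October 2030 and 2 February 2031, so daylight saving is not in effect and Yalir Province is at UTC+08:00.
18:45 Yalir Province − 8h = 10:45 UTC.
1 April 2031 is a Tuesday, so the first Sunday is April 6 and the fourth is April 27.
1 November 2031 is a Saturday, so Sundays fall on 2, 9, 16, 23, 30; the last is November 30.
At the standard offset (UTC+09:15), 10:45 UTC + 9h15m = 20:00 Galtara Prefecture standard time.
The standard-time date in Galtara Prefecture, March 16, 2031, is outside the daylight-saving period (27 April – 30 November), so Galtara Prefecture is on standard time, UTC+09:15.
10:45 UTC + 9h15m = 20:00 Galtara Prefecture.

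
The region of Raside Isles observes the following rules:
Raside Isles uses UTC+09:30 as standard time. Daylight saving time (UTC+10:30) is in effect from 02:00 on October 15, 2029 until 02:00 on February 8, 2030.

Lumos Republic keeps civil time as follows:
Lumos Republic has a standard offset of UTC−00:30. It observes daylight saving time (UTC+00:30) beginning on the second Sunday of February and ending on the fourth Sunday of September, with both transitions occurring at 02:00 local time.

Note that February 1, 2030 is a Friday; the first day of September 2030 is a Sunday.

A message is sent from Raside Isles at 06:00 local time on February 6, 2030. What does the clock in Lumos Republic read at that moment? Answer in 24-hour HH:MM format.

19:00

February 6, 2030 falls between 15 October 2029 and 8 February 2030, so daylight saving is in effect and Raside Isles is at UTC+10:30.
06:00 Raside Isles − 10h30m = 19:30 UTC (rolling into the previous day, 5 February 2030).
1 February 2030 is a Friday, so the first Sunday is February 3 and the second is February 10.
1 September 2030 is a Sunday, so the first Sunday is September 1 and the fourth is September 22.
At the standard offset (UTC−00:30), 19:30 UTC − 0h30m = 19:00 Lumos Republic standard time.
The standard-time date in Lumos Republic, February 5, 2030, is outside the daylight-saving period (10 February – 22 September), so Lumos Republic is on standard time, UTC−00:30.
19:30 UTC − 0h30m = 19:00 Lumos Republic.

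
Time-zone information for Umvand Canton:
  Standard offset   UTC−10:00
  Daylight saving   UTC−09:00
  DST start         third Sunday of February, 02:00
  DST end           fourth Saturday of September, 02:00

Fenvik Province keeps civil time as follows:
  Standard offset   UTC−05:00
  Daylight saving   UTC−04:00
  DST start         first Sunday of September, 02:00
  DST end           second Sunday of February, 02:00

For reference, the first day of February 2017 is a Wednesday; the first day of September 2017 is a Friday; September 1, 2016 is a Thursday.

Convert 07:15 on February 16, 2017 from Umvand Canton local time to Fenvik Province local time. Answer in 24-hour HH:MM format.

12:15

1 February 2017 is a Wednesday, so the first Sunday is February 5 and the third is February 19.
1 September 2017 is a Friday, so the first Saturday is September 2 and the fourth is September 23.
February 16, 2017 does not fall between 19 February and 23 September, so daylight saving is not in effect and Umvand Canton is at UTC−10:00.
07:15 Umvand Canton + 10h = 17:15 UTC.
1 September 2016 is a Thursday, so the first Sunday is September 4.
1 February 2017 is a Wednesday, so the first Sunday is February 5 and the second is February 12.
At the standard offset (UTC−05:00), 17:15 UTC − 5h = 12:15 Fenvik Province standard time.
Daylight saving runs 4 September 2016 – 12 February 2017; the standard-time date in Fenvik Province, February 16, 2017, is outside that window, so Fenvik Province is on standard time at UTC−05:00.
17:15 UTC − 5h = 12:15 Fenvik Province.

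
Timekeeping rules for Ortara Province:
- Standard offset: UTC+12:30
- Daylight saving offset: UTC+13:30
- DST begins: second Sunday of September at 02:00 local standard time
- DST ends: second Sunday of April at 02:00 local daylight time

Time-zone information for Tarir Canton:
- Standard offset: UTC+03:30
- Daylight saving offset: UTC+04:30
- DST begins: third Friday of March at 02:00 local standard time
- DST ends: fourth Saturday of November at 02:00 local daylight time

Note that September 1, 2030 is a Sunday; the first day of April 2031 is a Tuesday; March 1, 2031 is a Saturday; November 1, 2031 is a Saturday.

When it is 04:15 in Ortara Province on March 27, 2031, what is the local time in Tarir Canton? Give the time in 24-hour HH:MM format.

19:15

1 September 2030 is a Sunday, so the first Sunday is September 1 and the second is September 8.
1 April 2031 is a Tuesday, so the first Sunday is April 6 and the second is April 13.
March 27, 2031 falls between 8 September 2030 and 13 April 2031, so daylight saving is in effect and Ortara Province is at UTC+13:30.
04:15 Ortara Province − 13h30m = 14:45 UTC (rolling into the previous day, 26 March 2031).
1 March 2031 is a Saturday, so the first Friday is March 7 and the third is March 21.
1 November 2031 is a Saturday, so the first Saturday is November 1 and the fourth is November 22.
At the standard offset (UTC+03:30), 14:45 UTC + 3h30m = 18:15 Tarir Canton standard time.
The standard-time date in Tarir Canton, March 26, 2031, lies within the daylight-saving period (21 March – 22 November), so Tarir Canton is on daylight time, UTC+04:30.
14:45 UTC + 4h30m = 19:15 Tarir Canton.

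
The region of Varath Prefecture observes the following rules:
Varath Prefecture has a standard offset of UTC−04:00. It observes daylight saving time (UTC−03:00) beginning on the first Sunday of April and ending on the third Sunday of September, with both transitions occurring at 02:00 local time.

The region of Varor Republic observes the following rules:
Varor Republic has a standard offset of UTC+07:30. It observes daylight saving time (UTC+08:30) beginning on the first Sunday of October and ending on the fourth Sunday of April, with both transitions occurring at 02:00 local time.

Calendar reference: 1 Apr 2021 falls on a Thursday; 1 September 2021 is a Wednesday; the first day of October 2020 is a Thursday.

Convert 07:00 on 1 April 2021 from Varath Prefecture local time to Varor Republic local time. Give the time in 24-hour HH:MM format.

19:30

1 April 2021 is a Thursday, so the first Sunday is April 4.
1 September 2021 is a Wednesday, so the first Sunday is September 5 and the third is September 19.
1 April 2021 is outside the daylight-saving period (4 April – 19 September), so Varath Prefecture is on standard time, UTC−04:00.
07:00 Varath Prefecture + 4h = 11:00 UTC.
1 October 2020 is a Thursday, so the first Sunday is October 4.
1 April 2021 is a Thursday, so the first Sunday is April 4 and the fourth is April 25.
At the standard offset (UTC+07:30), 11:00 UTC + 7h30m = 18:30 Varor Republic standard time.
The standard-time date in Varor Republic, 1 April 2021, lies within the daylight-saving period (4 October 2020 – 25 April 2021), so Varor Republic is on daylight time, UTC+08:30.
11:00 UTC + 8h30m = 19:30 Varor Republic.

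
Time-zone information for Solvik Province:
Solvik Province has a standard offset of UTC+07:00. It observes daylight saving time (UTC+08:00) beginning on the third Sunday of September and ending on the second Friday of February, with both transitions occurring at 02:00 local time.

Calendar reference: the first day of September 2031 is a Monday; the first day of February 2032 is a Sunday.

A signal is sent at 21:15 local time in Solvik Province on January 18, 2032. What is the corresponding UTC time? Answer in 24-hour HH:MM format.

1 September 2031 is a Monday, so the first Sunday is September 7 and the third is September 21.
1 February 2032 is a Sunday, so the first Friday is February 6 and the second is February 13.
Daylight saving runs 21 September 2031 – 13 February 2032; January 18, 2032 is inside that window, so Solvik Province is at UTC+08:00.
21:15 local − 8h = 13:15 UTC.

13:15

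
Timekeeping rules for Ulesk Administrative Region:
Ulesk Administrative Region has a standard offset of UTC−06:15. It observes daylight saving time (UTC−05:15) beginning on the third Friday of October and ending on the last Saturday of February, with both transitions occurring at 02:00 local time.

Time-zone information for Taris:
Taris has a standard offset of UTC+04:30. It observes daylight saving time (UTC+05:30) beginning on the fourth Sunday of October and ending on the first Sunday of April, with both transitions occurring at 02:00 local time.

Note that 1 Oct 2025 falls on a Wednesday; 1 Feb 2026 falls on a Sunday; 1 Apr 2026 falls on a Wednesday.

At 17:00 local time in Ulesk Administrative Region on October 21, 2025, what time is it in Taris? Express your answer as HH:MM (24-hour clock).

02:45

1 October 2025 is a Wednesday, so the first Friday is October 3 and the third is October 17.
1 February 2026 is a Sunday, so Saturdays fall on 7, 14, 21, 28; the last is February 28.
October 21, 2025 lies within the daylight-saving period (17 October 2025 – 28 February 2026), so Ulesk Administrative Region is on daylight time, UTC−05:15.
17:00 Ulesk Administrative Region + 5h15m = 22:15 UTC.
1 October 2025 is a Wednesday, so the first Sunday is October 5 and the fourth is October 26.
1 April 2026 is a Wednesday, so the first Sunday is April 5.
At the standard offset (UTC+04:30), 22:15 UTC + 4h30m = 02:45 Taris standard time (rolling into the next day, 22 October 2025).
The standard-time date in Taris, October 22, 2025, does not fall between 26 October 2025 and 5 April 2026, so daylight saving is not in effect and Taris is at UTC+04:30.
22:15 UTC + 4h30m = 02:45 Taris (rolling into the next day, 22 October 2025).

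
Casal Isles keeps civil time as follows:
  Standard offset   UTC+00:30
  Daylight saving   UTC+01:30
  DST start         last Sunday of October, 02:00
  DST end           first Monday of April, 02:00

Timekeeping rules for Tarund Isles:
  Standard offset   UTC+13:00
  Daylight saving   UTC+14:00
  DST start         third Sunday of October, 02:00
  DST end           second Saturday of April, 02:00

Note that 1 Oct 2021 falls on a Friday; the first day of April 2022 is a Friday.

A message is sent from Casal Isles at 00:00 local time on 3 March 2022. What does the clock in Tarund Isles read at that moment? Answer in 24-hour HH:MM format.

1 October 2021 is a Friday, so Sundays fall on 3, 10, 17, 24, 31; the last is October 31.
1 April 2022 is a Friday, so the first Monday is April 4.
3 March 2022 falls between 31 October 2021 and 4 April 2022, so daylight saving is in effect and Casal Isles is at UTC+01:30.
00:00 Casal Isles − 1h30m = 22:30 UTC (rolling into the previous day, 2 March 2022).
1 October 2021 is a Friday, so the first Sunday is October 3 and the third is October 17.
1 April 2022 is a Friday, so the first Saturday is April 2 and the second is April 9.
At the standard offset (UTC+13:00), 22:30 UTC + 13h = 11:30 Tarund Isles standard time (rolling into the next day, 3 March 2022).
Daylight saving runs 17 October 2021 – 9 April 2022; the standard-time date in Tarund Isles, 3 March 2022, is inside that window, so Tarund Isles is at UTC+14:00.
22:30 UTC + 14h = 12:30 Tarund Isles (rolling into the next day, 3 March 2022).

12:30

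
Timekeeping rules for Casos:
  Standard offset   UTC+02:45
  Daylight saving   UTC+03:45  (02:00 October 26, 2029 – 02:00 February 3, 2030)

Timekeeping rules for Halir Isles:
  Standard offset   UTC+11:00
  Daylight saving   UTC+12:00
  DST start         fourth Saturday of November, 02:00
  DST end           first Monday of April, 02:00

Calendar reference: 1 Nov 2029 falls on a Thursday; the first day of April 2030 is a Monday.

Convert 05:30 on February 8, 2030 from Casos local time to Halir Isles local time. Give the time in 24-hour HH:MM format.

February 8, 2030 does not fall between 26 October 2029 and 3 February 2030, so daylight saving is not in effect and Casos is at UTC+02:45.
05:30 Casos − 2h45m = 02:45 UTC.
1 November 2029 is a Thursday, so the first Saturday is November 3 and the fourth is November 24.
1 April 2030 is a Monday, so the first Monday is April 1.
At the standard offset (UTC+11:00), 02:45 UTC + 11h = 13:45 Halir Isles standard time.
The standard-time date in Halir Isles, February 8, 2030, falls between 24 November 2029 and 1 April 2030, so daylight saving is in effect and Halir Isles is at UTC+12:00.
02:45 UTC + 12h = 14:45 Halir Isles.

14:45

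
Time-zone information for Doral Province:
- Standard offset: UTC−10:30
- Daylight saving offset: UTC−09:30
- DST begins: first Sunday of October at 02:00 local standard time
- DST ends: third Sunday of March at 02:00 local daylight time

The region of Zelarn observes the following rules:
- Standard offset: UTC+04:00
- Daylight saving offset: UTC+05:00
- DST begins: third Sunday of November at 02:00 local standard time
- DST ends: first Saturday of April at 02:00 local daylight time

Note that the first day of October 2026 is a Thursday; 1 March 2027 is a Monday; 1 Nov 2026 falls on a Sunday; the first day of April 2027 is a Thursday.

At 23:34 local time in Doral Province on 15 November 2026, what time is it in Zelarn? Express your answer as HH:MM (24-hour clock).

14:04

1 October 2026 is a Thursday, so the first Sunday is October 4.
1 March 2027 is a Monday, so the first Sunday is March 7 and the third is March 21.
15 November 2026 lies within the daylight-saving period (4 October 2026 – 21 March 2027), so Doral Province is on daylight time, UTC−09:30.
23:34 Doral Province + 9h30m = 09:04 UTC (rolling into the next day, 16 November 2026).
1 November 2026 is a Sunday, so the first Sunday is November 1 and the third is November 15.
1 April 2027 is a Thursday, so the first Saturday is April 3.
At the standard offset (UTC+04:00), 09:04 UTC + 4h = 13:04 Zelarn standard time.
Daylight saving runs 15 November 2026 – 3 April 2027; the standard-time date in Zelarn, 16 November 2026, is inside that window, so Zelarn is at UTC+05:00.
09:04 UTC + 5h = 14:04 Zelarn.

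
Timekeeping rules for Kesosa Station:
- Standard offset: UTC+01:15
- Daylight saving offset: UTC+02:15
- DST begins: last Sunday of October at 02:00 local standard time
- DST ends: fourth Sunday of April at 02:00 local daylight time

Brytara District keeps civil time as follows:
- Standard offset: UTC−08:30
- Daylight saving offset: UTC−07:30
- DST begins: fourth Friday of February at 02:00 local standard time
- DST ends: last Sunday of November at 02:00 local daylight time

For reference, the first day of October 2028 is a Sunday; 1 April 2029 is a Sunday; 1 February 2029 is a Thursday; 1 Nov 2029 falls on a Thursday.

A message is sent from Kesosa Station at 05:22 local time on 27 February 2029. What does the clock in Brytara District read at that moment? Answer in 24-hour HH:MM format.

19:37

1 October 2028 is a Sunday, so Sundays fall on 1, 8, 15, 22, 29; the last is October 29.
1 April 2029 is a Sunday, so the first Sunday is April 1 and the fourth is April 22.
27 February 2029 falls between 29 October 2028 and 22 April 2029, so daylight saving is in effect and Kesosa Station is at UTC+02:15.
05:22 Kesosa Station − 2h15m = 03:07 UTC.
1 February 2029 is a Thursday, so the first Friday is February 2 and the fourth is February 23.
1 November 2029 is a Thursday, so Sundays fall on 4, 11, 18, 25; the last is November 25.
At the standard offset (UTC−08:30), 03:07 UTC − 8h30m = 18:37 Brytara District standard time (rolling into the previous day, 26 February 2029).
Daylight saving runs 23 February – 25 November; the standard-time date in Brytara District, 26 February 2029, is inside that window, so Brytara District is at UTC−07:30.
03:07 UTC − 7h30m = 19:37 Brytara District (rolling into the previous day, 26 February 2029).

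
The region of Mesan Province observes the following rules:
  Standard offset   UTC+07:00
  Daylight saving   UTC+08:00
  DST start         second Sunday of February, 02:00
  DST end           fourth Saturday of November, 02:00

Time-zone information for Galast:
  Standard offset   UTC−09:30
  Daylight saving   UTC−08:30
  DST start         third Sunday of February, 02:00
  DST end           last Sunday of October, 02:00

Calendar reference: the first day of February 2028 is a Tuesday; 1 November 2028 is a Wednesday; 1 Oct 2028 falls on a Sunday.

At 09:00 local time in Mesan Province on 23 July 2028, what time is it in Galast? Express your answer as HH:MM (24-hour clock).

1 February 2028 is a Tuesday, so the first Sunday is February 6 and the second is February 13.
1 November 2028 is a Wednesday, so the first Saturday is November 4 and the fourth is November 25.
23 July 2028 lies within the daylight-saving period (13 February – 25 November), so Mesan Province is on daylight time, UTC+08:00.
09:00 Mesan Province − 8h = 01:00 UTC.
1 February 2028 is a Tuesday, so the first Sunday is February 6 and the third is February 20.
1 October 2028 is a Sunday, so Sundays fall on 1, 8, 15, 22, 29; the last is October 29.
At the standard offset (UTC−09:30), 01:00 UTC − 9h30m = 15:30 Galast standard time (rolling into the previous day, 22 July 2028).
Daylight saving runs 20 February – 29 October; the standard-time date in Galast, 22 July 2028, is inside that window, so Galast is at UTC−08:30.
01:00 UTC − 8h30m = 16:30 Galast (rolling into the previous day, 22 July 2028).

16:30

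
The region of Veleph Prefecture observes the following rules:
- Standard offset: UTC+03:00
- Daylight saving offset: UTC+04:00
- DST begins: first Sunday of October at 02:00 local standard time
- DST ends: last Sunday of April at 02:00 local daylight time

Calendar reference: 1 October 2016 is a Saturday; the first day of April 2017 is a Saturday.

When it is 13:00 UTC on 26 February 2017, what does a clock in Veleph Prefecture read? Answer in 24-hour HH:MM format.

17:00

1 October 2016 is a Saturday, so the first Sunday is October 2.
1 April 2017 is a Saturday, so Sundays fall on 2, 9, 16, 23, 30; the last is April 30.
At the standard offset (UTC+03:00), 13:00 UTC + 3h = 16:00 Veleph Prefecture standard time.
The standard-time date in Veleph Prefecture, 26 February 2017, lies within the daylight-saving period (2 October 2016 – 30 April 2017), so Veleph Prefecture is on daylight time, UTC+04:00.
13:00 UTC + 4h = 17:00 local.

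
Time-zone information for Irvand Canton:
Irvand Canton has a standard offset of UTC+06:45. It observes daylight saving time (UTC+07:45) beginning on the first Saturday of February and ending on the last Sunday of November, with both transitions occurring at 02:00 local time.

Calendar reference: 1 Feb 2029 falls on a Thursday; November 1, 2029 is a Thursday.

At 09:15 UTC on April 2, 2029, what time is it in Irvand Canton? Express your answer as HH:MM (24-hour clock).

17:00

1 February 2029 is a Thursday, so the first Saturday is February 3.
1 November 2029 is a Thursday, so Sundays fall on 4, 11, 18, 25; the last is November 25.
At the standard offset (UTC+06:45), 09:15 UTC + 6h45m = 16:00 Irvand Canton standard time.
Daylight saving runs 3 February – 25 November; the standard-time date in Irvand Canton, April 2, 2029, is inside that window, so Irvand Canton is at UTC+07:45.
09:15 UTC + 7h45m = 17:00 local.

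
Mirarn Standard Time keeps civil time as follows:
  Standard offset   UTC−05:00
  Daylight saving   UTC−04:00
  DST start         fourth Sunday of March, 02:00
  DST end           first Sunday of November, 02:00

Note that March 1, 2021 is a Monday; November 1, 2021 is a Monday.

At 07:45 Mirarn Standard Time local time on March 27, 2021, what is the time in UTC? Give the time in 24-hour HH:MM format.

12:45

1 March 2021 is a Monday, so the first Sunday is March 7 and the fourth is March 28.
1 November 2021 is a Monday, so the first Sunday is November 7.
March 27, 2021 is outside the daylight-saving period (28 March – 7 November), so Mirarn Standard Time is on standard time, UTC−05:00.
07:45 local + 5h = 12:45 UTC.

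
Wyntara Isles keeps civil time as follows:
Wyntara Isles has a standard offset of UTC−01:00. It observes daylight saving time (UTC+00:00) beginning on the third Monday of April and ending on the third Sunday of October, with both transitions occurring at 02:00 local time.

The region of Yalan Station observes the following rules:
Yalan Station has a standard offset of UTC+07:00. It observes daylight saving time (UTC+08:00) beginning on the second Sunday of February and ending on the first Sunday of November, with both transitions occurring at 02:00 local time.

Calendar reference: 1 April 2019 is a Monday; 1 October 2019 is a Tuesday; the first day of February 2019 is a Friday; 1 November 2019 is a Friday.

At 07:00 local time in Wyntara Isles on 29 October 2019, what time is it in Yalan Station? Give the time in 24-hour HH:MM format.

16:00

1 April 2019 is a Monday, so the first Monday is April 1 and the third is April 15.
1 October 2019 is a Tuesday, so the first Sunday is October 6 and the third is October 20.
29 October 2019 does not fall between 15 April and 20 October, so daylight saving is not in effect and Wyntara Isles is at UTC−01:00.
07:00 Wyntara Isles + 1h = 08:00 UTC.
1 February 2019 is a Friday, so the first Sunday is February 3 and the second is February 10.
1 November 2019 is a Friday, so the first Sunday is November 3.
At the standard offset (UTC+07:00), 08:00 UTC + 7h = 15:00 Yalan Station standard time.
Daylight saving runs 10 February – 3 November; the standard-time date in Yalan Station, 29 October 2019, is inside that window, so Yalan Station is at UTC+08:00.
08:00 UTC + 8h = 16:00 Yalan Station.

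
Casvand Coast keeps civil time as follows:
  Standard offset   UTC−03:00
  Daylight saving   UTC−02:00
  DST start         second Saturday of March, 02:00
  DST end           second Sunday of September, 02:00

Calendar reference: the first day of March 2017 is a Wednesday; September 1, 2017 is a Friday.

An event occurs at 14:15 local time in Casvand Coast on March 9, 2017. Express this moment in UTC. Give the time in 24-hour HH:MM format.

17:15

1 March 2017 is a Wednesday, so the first Saturday is March 4 and the second is March 11.
1 September 2017 is a Friday, so the first Sunday is September 3 and the second is September 10.
March 9, 2017 does not fall between 11 March and 10 September, so daylight saving is not in effect and Casvand Coast is at UTC−03:00.
14:15 local + 3h = 17:15 UTC.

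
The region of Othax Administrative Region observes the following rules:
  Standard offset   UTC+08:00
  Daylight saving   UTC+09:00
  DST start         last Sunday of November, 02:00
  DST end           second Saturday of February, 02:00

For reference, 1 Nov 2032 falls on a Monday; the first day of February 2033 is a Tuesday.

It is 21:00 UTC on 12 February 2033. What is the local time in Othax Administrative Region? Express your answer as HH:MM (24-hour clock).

1 November 2032 is a Monday, so Sundays fall on 7, 14, 21, 28; the last is November 28.
1 February 2033 is a Tuesday, so the first Saturday is February 5 and the second is February 12.
At the standard offset (UTC+08:00), 21:00 UTC + 8h = 05:00 Othax Administrative Region standard time (rolling into the next day, 13 February 2033).
Daylight saving runs 28 November 2032 – 12 February 2033; the standard-time date in Othax Administrative Region, 13 February 2033, is outside that window, so Othax Administrative Region is on standard time at UTC+08:00.
21:00 UTC + 8h = 05:00 local (rolling into the next day, 13 February 2033).

05:00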